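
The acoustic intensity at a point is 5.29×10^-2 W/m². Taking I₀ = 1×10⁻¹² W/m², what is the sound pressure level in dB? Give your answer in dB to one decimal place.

107.2 dB

I/I₀ = 5.29×10^-2/10⁻¹² = 5.29×10^10, and L = 10·log₁₀(I/I₀).
L = 10·(0.7235 + 10) = 107.23 dB.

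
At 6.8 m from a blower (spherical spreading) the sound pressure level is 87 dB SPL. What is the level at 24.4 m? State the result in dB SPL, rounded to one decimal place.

75.9 dB SPL

Spherical spreading from a point source gives a 20·log₁₀(r₂/r₁) drop.
L₂ = 87 − 20·log₁₀(24.4/6.8) = 87 − 11.098 = 75.90 dB SPL.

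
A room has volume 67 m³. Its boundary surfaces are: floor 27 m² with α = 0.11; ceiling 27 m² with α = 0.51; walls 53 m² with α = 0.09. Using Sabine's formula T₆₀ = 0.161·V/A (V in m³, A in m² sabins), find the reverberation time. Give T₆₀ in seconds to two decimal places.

A = Σ Sᵢαᵢ = 27·0.11 + 27·0.51 + 53·0.09 = 21.51 m².
T₆₀ = 0.161 × 67 / 21.51 = 0.501 s.

0.50 s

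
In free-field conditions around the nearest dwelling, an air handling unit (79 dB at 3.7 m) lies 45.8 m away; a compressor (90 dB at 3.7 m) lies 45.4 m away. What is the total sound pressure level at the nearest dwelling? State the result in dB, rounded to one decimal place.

Propagate each source to the receiver with L = L_ref − 20·log₁₀(r/r_ref), then add intensities.
air handling unit: 79 − 20·log₁₀(45.8/3.7) = 79 − 21.85 = 57.15 dB.
compressor: 90 − 20·log₁₀(45.4/3.7) = 90 − 21.78 = 68.22 dB.
Σ 10^(L/10) = 7.160e+06 → L_total = 10·log₁₀(7.160e+06) = 68.55 dB.

68.5 dB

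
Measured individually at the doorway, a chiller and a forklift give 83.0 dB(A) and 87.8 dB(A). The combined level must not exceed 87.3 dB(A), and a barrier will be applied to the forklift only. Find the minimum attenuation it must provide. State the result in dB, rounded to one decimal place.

2.5 dB

Fixed contribution from the other source: Σ 10^(L/10) = 10^(83.0/10) = 1.995e+08 (83.00 dB(A)).
To meet 87.3 dB(A) overall, the treated forklift may contribute at most 10^(87.3/10) − 1.995e+08 = 3.375e+08, i.e. 85.28 dB(A).
Required insertion loss = 87.8 − 85.28 = 2.52 dB.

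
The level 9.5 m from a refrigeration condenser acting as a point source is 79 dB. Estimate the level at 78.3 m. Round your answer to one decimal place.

60.7 dB

Point-source attenuation: ΔL = 20·log₁₀(r₂/r₁) = 20·log₁₀(78.3/9.5) = 18.321 dB.
L₂ = 79 − 20·log₁₀(78.3/9.5) = 79 − 18.321 = 60.68 dB.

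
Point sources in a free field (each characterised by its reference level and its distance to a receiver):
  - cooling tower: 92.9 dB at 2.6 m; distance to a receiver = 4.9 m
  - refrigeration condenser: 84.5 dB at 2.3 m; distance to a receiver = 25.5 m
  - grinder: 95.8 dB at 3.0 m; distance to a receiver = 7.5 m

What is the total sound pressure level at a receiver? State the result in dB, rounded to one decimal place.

Apply inverse-square spreading to bring every level to the receiver, then sum 10^(L/10).
cooling tower: 92.9 − 20·log₁₀(4.9/2.6) = 92.9 − 5.50 = 87.40 dB.
refrigeration condenser: 84.5 − 20·log₁₀(25.5/2.3) = 84.5 − 20.90 = 63.60 dB.
grinder: 95.8 − 20·log₁₀(7.5/3.0) = 95.8 − 7.96 = 87.84 dB.
Σ 10^(L/10) = 1.160e+09 → L_total = 10·log₁₀(1.160e+09) = 90.64 dB.

90.6 dB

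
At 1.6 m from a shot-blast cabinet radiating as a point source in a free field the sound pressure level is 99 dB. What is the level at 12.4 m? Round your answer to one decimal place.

For a point source, L₂ = L₁ − 20·log₁₀(r₂/r₁).
L₂ = 99 − 20·log₁₀(12.4/1.6) = 99 − 17.786 = 81.21 dB.

81.2 dB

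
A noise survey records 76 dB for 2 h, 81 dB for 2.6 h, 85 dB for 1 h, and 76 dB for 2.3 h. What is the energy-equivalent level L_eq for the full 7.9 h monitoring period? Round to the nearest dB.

80 dB

Weight each interval's intensity by its duration and average over T = 7.9 h:
Σ tᵢ·10^(Lᵢ/10) = 2·10^(76/10) + 2.6·10^(81/10) + 1·10^(85/10) + 2.3·10^(76/10) = 8.147e+08.
L_eq = 10·log₁₀(8.147e+08/7.9) = 80.13 dB.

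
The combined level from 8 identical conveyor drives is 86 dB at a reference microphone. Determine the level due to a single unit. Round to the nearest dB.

77 dB

For N identical incoherent sources L_total = L₁ + 10·log₁₀ N, so L₁ = 86 − 10·log₁₀(8) = 86 − 9.031.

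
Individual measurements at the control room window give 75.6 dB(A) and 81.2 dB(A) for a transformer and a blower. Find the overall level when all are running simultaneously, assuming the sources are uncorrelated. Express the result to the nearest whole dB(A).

82 dB(A)

For uncorrelated sources the intensities add, so convert each level to linear form, sum, and take 10·log₁₀ of the total.
Σ 10^(L/10) = 10^(75.6/10) + 10^(81.2/10) = 1.681e+08.
L_total = 10·log₁₀(1.681e+08) = 82.26 dB(A).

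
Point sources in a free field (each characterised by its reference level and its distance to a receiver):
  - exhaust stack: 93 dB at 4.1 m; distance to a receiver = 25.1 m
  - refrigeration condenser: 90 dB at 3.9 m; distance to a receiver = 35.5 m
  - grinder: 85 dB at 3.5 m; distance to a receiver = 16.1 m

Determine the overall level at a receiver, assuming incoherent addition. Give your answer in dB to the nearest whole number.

Propagate each source to the receiver with L = L_ref − 20·log₁₀(r/r_ref), then add intensities.
exhaust stack: 93 − 20·log₁₀(25.1/4.1) = 93 − 15.74 = 77.26 dB.
refrigeration condenser: 90 − 20·log₁₀(35.5/3.9) = 90 − 19.18 = 70.82 dB.
grinder: 85 − 20·log₁₀(16.1/3.5) = 85 − 13.26 = 71.74 dB.
Σ 10^(L/10) = 8.025e+07 → L_total = 10·log₁₀(8.025e+07) = 79.04 dB.

79 dB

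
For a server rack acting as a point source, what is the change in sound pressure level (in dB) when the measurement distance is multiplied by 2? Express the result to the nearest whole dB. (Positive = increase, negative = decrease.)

Point-source spreading: ΔL = −20·log₁₀(r₂/r₁).
ΔL = −20·log₁₀(2) = -6.02 dB.

-6 dB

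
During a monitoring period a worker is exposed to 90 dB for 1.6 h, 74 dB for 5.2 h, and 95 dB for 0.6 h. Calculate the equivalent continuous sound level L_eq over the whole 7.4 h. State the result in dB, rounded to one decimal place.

86.9 dB

L_eq = 10·log₁₀[(1/T)·Σ tᵢ·10^(Lᵢ/10)] with T = 7.4 h.
Σ tᵢ·10^(Lᵢ/10) = 1.6·10^(90/10) + 5.2·10^(74/10) + 0.6·10^(95/10) = 3.628e+09.
L_eq = 10·log₁₀(3.628e+09/7.4) = 86.90 dB.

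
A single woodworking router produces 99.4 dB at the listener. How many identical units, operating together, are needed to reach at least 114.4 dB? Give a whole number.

Need L₁ + 10·log₁₀ N ≥ 114.4, i.e. log₁₀ N ≥ 1.50.
N ≥ 10^(15.0/10) = 31.623, so N = 32.

32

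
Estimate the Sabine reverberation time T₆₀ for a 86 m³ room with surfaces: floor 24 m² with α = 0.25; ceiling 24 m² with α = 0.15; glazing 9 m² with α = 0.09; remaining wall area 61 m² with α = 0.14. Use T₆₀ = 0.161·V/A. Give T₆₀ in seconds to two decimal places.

0.73 s

Total absorption A = 24·0.25 + 24·0.15 + 9·0.09 + 61·0.14 = 18.95 m² sabins.
T₆₀ = 0.161·V/A = 0.161·86/18.95 = 0.731 s.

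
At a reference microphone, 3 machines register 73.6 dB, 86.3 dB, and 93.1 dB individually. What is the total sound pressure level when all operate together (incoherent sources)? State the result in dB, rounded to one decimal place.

Incoherent sources combine by intensity addition: L_total = 10·log₁₀(Σ 10^(L_i/10)).
Σ 10^(L/10) = 10^(73.6/10) + 10^(86.3/10) + 10^(93.1/10) = 2.491e+09.
L_total = 10·log₁₀(2.491e+09) = 93.96 dB.

94.0 dB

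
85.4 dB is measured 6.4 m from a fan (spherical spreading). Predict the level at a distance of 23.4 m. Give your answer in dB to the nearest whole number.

Spherical spreading from a point source gives a 20·log₁₀(r₂/r₁) drop.
L₂ = 85.4 − 20·log₁₀(23.4/6.4) = 85.4 − 11.261 = 74.14 dB.

74 dB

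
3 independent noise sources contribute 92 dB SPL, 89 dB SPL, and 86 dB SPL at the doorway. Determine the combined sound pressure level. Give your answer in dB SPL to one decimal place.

94.4 dB SPL

Incoherent sources combine by intensity addition: L_total = 10·log₁₀(Σ 10^(L_i/10)).
Σ 10^(L/10) = 10^(92/10) + 10^(89/10) + 10^(86/10) = 2.777e+09.
L_total = 10·log₁₀(2.777e+09) = 94.44 dB SPL.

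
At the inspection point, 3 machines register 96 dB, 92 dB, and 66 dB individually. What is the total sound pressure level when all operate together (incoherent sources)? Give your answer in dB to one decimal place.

97.5 dB

Incoherent sources combine by intensity addition: L_total = 10·log₁₀(Σ 10^(L_i/10)).
Σ 10^(L/10) = 10^(96/10) + 10^(92/10) + 10^(66/10) = 5.570e+09.
L_total = 10·log₁₀(5.570e+09) = 97.46 dB.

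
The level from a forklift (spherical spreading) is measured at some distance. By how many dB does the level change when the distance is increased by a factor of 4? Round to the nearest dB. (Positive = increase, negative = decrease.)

-12 dB

Point-source spreading: ΔL = −20·log₁₀(r₂/r₁).
ΔL = −20·log₁₀(4) = -12.04 dB.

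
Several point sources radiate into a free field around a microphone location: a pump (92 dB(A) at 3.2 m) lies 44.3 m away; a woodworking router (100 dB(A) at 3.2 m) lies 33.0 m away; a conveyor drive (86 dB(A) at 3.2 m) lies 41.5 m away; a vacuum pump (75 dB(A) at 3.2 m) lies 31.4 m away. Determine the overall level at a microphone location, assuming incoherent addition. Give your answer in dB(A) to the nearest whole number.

80 dB(A)

Apply inverse-square spreading to bring every level to the receiver, then sum 10^(L/10).
pump: 92 − 20·log₁₀(44.3/3.2) = 92 − 22.83 = 69.17 dB(A).
woodworking router: 100 − 20·log₁₀(33.0/3.2) = 100 − 20.27 = 79.73 dB(A).
conveyor drive: 86 − 20·log₁₀(41.5/3.2) = 86 − 22.26 = 63.74 dB(A).
vacuum pump: 75 − 20·log₁₀(31.4/3.2) = 75 − 19.84 = 55.16 dB(A).
Σ 10^(L/10) = 1.050e+08 → L_total = 10·log₁₀(1.050e+08) = 80.21 dB(A).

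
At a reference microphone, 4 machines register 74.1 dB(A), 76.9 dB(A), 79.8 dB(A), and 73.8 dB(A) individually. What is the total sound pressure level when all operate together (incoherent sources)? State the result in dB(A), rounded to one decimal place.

82.9 dB(A)

For uncorrelated sources the intensities add, so convert each level to linear form, sum, and take 10·log₁₀ of the total.
Σ 10^(L/10) = 10^(74.1/10) + 10^(76.9/10) + 10^(79.8/10) + 10^(73.8/10) = 1.942e+08.
L_total = 10·log₁₀(1.942e+08) = 82.88 dB(A).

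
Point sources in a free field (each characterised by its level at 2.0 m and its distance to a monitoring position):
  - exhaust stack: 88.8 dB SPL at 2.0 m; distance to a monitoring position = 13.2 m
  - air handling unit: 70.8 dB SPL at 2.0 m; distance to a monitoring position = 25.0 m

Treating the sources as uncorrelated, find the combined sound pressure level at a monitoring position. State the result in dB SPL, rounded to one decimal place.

Apply inverse-square spreading to bring every level to the receiver, then sum 10^(L/10).
exhaust stack: 88.8 − 20·log₁₀(13.2/2.0) = 88.8 − 16.39 = 72.41 dB SPL.
air handling unit: 70.8 − 20·log₁₀(25.0/2.0) = 70.8 − 21.94 = 48.86 dB SPL.
Σ 10^(L/10) = 1.749e+07 → L_total = 10·log₁₀(1.749e+07) = 72.43 dB SPL.

72.4 dB SPL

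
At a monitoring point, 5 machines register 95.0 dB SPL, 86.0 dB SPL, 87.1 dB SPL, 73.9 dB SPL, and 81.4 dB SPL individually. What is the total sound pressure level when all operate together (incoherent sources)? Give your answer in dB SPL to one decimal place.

96.3 dB SPL

For uncorrelated sources the intensities add, so convert each level to linear form, sum, and take 10·log₁₀ of the total.
Σ 10^(L/10) = 10^(95.0/10) + 10^(86.0/10) + 10^(87.1/10) + 10^(73.9/10) + 10^(81.4/10) = 4.236e+09.
L_total = 10·log₁₀(4.236e+09) = 96.27 dB SPL.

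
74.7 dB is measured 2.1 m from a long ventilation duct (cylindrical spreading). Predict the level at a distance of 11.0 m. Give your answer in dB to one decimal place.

67.5 dB

Cylindrical spreading from a line source gives a 10·log₁₀(r₂/r₁) drop.
L₂ = 74.7 − 10·log₁₀(11.0/2.1) = 74.7 − 7.192 = 67.51 dB.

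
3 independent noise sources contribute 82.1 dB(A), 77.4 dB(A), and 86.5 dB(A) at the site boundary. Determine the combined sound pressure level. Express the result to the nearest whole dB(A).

Incoherent sources combine by intensity addition: L_total = 10·log₁₀(Σ 10^(L_i/10)).
Σ 10^(L/10) = 10^(82.1/10) + 10^(77.4/10) + 10^(86.5/10) = 6.638e+08.
L_total = 10·log₁₀(6.638e+08) = 88.22 dB(A).

88 dB(A)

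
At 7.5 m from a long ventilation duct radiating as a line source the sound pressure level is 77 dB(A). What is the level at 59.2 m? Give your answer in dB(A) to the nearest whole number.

68 dB(A)

Line-source attenuation: ΔL = 10·log₁₀(r₂/r₁) = 10·log₁₀(59.2/7.5) = 8.973 dB.
L₂ = 77 − 10·log₁₀(59.2/7.5) = 77 − 8.973 = 68.03 dB(A).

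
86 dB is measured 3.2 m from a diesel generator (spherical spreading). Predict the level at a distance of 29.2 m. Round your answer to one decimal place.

66.8 dB

Spherical spreading from a point source gives a 20·log₁₀(r₂/r₁) drop.
L₂ = 86 − 20·log₁₀(29.2/3.2) = 86 − 19.205 = 66.80 dB.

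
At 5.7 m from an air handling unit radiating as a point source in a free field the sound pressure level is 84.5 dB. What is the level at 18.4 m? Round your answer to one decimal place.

Spherical spreading from a point source gives a 20·log₁₀(r₂/r₁) drop.
L₂ = 84.5 − 20·log₁₀(18.4/5.7) = 84.5 − 10.179 = 74.32 dB.

74.3 dB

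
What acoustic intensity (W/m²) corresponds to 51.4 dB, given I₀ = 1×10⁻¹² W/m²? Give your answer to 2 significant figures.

I = I₀·10^(L/10) = 10⁻¹² × 10^(51.4/10) = 10^(-6.860).

1.4e-07 W/m²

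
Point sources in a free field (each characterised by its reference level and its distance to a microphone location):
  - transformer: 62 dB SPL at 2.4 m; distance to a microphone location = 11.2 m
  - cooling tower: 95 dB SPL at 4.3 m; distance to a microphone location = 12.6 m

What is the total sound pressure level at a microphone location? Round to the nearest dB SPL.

Apply inverse-square spreading to bring every level to the receiver, then sum 10^(L/10).
transformer: 62 − 20·log₁₀(11.2/2.4) = 62 − 13.38 = 48.62 dB SPL.
cooling tower: 95 − 20·log₁₀(12.6/4.3) = 95 − 9.34 = 85.66 dB SPL.
Σ 10^(L/10) = 3.684e+08 → L_total = 10·log₁₀(3.684e+08) = 85.66 dB SPL.

86 dB SPL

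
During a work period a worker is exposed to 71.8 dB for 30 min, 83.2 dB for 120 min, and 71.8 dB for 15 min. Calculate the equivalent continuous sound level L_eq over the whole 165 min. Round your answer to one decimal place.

L_eq = 10·log₁₀[(1/T)·Σ tᵢ·10^(Lᵢ/10)] with T = 165 min.
Σ tᵢ·10^(Lᵢ/10) = 30·10^(71.8/10) + 120·10^(83.2/10) + 15·10^(71.8/10) = 2.575e+10.
L_eq = 10·log₁₀(2.575e+10/165) = 81.93 dB.

81.9 dB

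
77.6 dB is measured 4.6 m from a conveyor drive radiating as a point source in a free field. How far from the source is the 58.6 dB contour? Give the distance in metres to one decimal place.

For a point source L₁ − L₂ = 20·log₁₀(r₂/r₁), so r₂ = r₁·10^((L₁−L₂)/20).
r₂ = 4.6·10^((77.6−58.6)/20) = 4.6·10^(19.0/20) = 41.00 m.

41.0 m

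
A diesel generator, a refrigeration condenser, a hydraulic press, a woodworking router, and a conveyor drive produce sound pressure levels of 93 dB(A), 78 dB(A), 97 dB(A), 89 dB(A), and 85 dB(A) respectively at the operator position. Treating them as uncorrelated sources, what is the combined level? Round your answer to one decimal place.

99.1 dB(A)

For uncorrelated sources the intensities add, so convert each level to linear form, sum, and take 10·log₁₀ of the total.
Σ 10^(L/10) = 10^(93/10) + 10^(78/10) + 10^(97/10) + 10^(89/10) + 10^(85/10) = 8.181e+09.
L_total = 10·log₁₀(8.181e+09) = 99.13 dB(A).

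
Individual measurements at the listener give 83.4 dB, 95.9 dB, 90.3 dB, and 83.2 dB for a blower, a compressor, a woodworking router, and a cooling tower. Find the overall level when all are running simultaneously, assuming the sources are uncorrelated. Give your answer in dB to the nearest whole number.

Incoherent sources combine by intensity addition: L_total = 10·log₁₀(Σ 10^(L_i/10)).
Σ 10^(L/10) = 10^(83.4/10) + 10^(95.9/10) + 10^(90.3/10) + 10^(83.2/10) = 5.390e+09.
L_total = 10·log₁₀(5.390e+09) = 97.32 dB.

97 dB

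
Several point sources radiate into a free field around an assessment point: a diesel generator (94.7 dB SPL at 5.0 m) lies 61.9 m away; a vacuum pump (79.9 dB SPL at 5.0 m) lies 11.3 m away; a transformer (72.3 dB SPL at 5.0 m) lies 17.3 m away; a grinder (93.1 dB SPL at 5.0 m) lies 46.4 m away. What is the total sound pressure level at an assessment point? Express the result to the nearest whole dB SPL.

78 dB SPL

First find each source's level at the receiver (point-source: −20·log₁₀(r/r_ref)), then combine on an intensity basis.
diesel generator: 94.7 − 20·log₁₀(61.9/5.0) = 94.7 − 21.85 = 72.85 dB SPL.
vacuum pump: 79.9 − 20·log₁₀(11.3/5.0) = 79.9 − 7.08 = 72.82 dB SPL.
transformer: 72.3 − 20·log₁₀(17.3/5.0) = 72.3 − 10.78 = 61.52 dB SPL.
grinder: 93.1 − 20·log₁₀(46.4/5.0) = 93.1 − 19.35 = 73.75 dB SPL.
Σ 10^(L/10) = 6.352e+07 → L_total = 10·log₁₀(6.352e+07) = 78.03 dB SPL.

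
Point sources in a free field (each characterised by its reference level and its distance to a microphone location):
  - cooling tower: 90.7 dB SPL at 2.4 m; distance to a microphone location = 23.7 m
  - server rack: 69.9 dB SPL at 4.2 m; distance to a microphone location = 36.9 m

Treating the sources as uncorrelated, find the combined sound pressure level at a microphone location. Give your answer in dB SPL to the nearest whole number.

Apply inverse-square spreading to bring every level to the receiver, then sum 10^(L/10).
cooling tower: 90.7 − 20·log₁₀(23.7/2.4) = 90.7 − 19.89 = 70.81 dB SPL.
server rack: 69.9 − 20·log₁₀(36.9/4.2) = 69.9 − 18.88 = 51.02 dB SPL.
Σ 10^(L/10) = 1.217e+07 → L_total = 10·log₁₀(1.217e+07) = 70.85 dB SPL.

71 dB SPL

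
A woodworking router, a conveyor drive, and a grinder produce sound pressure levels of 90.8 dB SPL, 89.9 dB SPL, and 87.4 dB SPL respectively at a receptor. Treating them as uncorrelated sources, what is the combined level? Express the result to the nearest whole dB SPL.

94 dB SPL

For uncorrelated sources the intensities add, so convert each level to linear form, sum, and take 10·log₁₀ of the total.
Σ 10^(L/10) = 10^(90.8/10) + 10^(89.9/10) + 10^(87.4/10) = 2.729e+09.
L_total = 10·log₁₀(2.729e+09) = 94.36 dB SPL.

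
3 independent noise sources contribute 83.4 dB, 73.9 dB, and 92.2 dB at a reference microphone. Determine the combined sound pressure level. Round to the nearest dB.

93 dB

For uncorrelated sources the intensities add, so convert each level to linear form, sum, and take 10·log₁₀ of the total.
Σ 10^(L/10) = 10^(83.4/10) + 10^(73.9/10) + 10^(92.2/10) = 1.903e+09.
L_total = 10·log₁₀(1.903e+09) = 92.79 dB.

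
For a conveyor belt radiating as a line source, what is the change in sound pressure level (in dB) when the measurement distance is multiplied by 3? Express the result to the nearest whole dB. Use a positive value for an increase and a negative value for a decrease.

Line-source spreading: ΔL = −10·log₁₀(r₂/r₁).
ΔL = −10·log₁₀(3) = -4.77 dB.

-5 dB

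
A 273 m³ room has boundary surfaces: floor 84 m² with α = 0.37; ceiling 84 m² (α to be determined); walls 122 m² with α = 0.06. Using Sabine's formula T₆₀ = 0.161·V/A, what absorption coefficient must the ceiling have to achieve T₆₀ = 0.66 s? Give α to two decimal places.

0.34

A = 0.161·V/T₆₀ = 0.161·273/0.66 = 66.60 m² sabins.
Absorption from the other surfaces = 84·0.37 + 122·0.06 = 38.40 m², so the ceiling must supply 28.20 m² over 84 m².
α = 28.20/84 = 0.336.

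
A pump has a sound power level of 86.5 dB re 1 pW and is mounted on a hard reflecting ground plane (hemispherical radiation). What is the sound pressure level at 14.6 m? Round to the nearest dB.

The power spreads over a hemisphere of area 2π·r², so L_p = L_w − 10·log₁₀(2π·r²).
2π·r² = 1339 m², 10·log₁₀ of that is 31.269 dB.
L_p = 86.5 − 31.269 = 55.23 dB.

55 dB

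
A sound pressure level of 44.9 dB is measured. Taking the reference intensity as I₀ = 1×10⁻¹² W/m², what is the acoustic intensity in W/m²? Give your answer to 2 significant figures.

L = 10·log₁₀(I/I₀) ⇒ I = I₀·10^(L/10) = 10⁻¹² × 10^4.49.

3.1e-08 W/m²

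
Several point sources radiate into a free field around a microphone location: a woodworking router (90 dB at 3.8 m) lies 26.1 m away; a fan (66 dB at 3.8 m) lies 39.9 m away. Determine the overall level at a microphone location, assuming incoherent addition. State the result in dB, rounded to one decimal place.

73.3 dB

Propagate each source to the receiver with L = L_ref − 20·log₁₀(r/r_ref), then add intensities.
woodworking router: 90 − 20·log₁₀(26.1/3.8) = 90 − 16.74 = 73.26 dB.
fan: 66 − 20·log₁₀(39.9/3.8) = 66 − 20.42 = 45.58 dB.
Σ 10^(L/10) = 2.123e+07 → L_total = 10·log₁₀(2.123e+07) = 73.27 dB.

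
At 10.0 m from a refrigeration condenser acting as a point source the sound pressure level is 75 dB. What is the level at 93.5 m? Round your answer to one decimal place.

Spherical spreading from a point source gives a 20·log₁₀(r₂/r₁) drop.
L₂ = 75 − 20·log₁₀(93.5/10.0) = 75 − 19.416 = 55.58 dB.

55.6 dB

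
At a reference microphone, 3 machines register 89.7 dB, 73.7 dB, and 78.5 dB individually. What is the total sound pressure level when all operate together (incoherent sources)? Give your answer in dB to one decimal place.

For uncorrelated sources the intensities add, so convert each level to linear form, sum, and take 10·log₁₀ of the total.
Σ 10^(L/10) = 10^(89.7/10) + 10^(73.7/10) + 10^(78.5/10) = 1.027e+09.
L_total = 10·log₁₀(1.027e+09) = 90.12 dB.

90.1 dB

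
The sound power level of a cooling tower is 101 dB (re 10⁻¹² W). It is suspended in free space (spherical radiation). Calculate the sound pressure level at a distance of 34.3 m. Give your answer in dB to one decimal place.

59.3 dB

L_p = L_w − 10·log₁₀(4π·r²) with r = 34.3 m.
4π·r² = 1.478e+04 m², 10·log₁₀ of that is 41.698 dB.
L_p = 101 − 41.698 = 59.30 dB.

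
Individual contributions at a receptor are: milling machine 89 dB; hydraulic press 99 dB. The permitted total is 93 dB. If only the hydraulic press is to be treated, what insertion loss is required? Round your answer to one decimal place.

8.2 dB

The untreated sources together contribute 10^(89/10) = 7.943e+08, i.e. 89.00 dB.
To meet 93 dB overall, the treated hydraulic press may contribute at most 10^(93/10) − 7.943e+08 = 1.201e+09, i.e. 90.80 dB.
So the hydraulic press must be reduced from 99 to 90.80 dB: IL = 8.20 dB.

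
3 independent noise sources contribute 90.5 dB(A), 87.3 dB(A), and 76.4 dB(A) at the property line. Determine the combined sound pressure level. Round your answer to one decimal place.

92.3 dB(A)

For uncorrelated sources the intensities add, so convert each level to linear form, sum, and take 10·log₁₀ of the total.
Σ 10^(L/10) = 10^(90.5/10) + 10^(87.3/10) + 10^(76.4/10) = 1.703e+09.
L_total = 10·log₁₀(1.703e+09) = 92.31 dB(A).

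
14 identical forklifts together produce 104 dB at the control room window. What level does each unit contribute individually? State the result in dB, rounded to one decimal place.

For N identical incoherent sources L_total = L₁ + 10·log₁₀ N, so L₁ = 104 − 10·log₁₀(14) = 104 − 11.461.

92.5 dB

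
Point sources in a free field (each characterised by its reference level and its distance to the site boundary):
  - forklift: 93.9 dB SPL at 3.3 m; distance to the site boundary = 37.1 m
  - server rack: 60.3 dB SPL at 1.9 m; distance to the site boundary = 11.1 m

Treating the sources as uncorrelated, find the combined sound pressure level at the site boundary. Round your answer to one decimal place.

Apply inverse-square spreading to bring every level to the receiver, then sum 10^(L/10).
forklift: 93.9 − 20·log₁₀(37.1/3.3) = 93.9 − 21.02 = 72.88 dB SPL.
server rack: 60.3 − 20·log₁₀(11.1/1.9) = 60.3 − 15.33 = 44.97 dB SPL.
Σ 10^(L/10) = 1.945e+07 → L_total = 10·log₁₀(1.945e+07) = 72.89 dB SPL.

72.9 dB SPL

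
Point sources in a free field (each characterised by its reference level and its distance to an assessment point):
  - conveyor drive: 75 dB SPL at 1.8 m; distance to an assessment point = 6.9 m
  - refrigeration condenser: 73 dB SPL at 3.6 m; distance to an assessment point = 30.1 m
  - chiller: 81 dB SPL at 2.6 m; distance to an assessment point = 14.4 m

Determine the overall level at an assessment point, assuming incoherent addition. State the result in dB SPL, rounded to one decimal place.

68.2 dB SPL

First find each source's level at the receiver (point-source: −20·log₁₀(r/r_ref)), then combine on an intensity basis.
conveyor drive: 75 − 20·log₁₀(6.9/1.8) = 75 − 11.67 = 63.33 dB SPL.
refrigeration condenser: 73 − 20·log₁₀(30.1/3.6) = 73 − 18.45 = 54.55 dB SPL.
chiller: 81 − 20·log₁₀(14.4/2.6) = 81 − 14.87 = 66.13 dB SPL.
Σ 10^(L/10) = 6.542e+06 → L_total = 10·log₁₀(6.542e+06) = 68.16 dB SPL.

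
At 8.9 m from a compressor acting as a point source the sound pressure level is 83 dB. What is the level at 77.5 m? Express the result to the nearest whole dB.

64 dB

Spherical spreading from a point source gives a 20·log₁₀(r₂/r₁) drop.
L₂ = 83 − 20·log₁₀(77.5/8.9) = 83 − 18.798 = 64.20 dB.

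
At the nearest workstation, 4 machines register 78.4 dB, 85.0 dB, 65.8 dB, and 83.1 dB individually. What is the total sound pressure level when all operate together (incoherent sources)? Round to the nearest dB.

For uncorrelated sources the intensities add, so convert each level to linear form, sum, and take 10·log₁₀ of the total.
Σ 10^(L/10) = 10^(78.4/10) + 10^(85.0/10) + 10^(65.8/10) + 10^(83.1/10) = 5.934e+08.
L_total = 10·log₁₀(5.934e+08) = 87.73 dB.

88 dB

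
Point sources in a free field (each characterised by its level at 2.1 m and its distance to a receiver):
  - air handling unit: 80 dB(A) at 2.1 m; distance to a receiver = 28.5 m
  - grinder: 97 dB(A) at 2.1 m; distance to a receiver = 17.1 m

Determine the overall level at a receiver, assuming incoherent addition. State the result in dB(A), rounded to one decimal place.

Propagate each source to the receiver with L = L_ref − 20·log₁₀(r/r_ref), then add intensities.
air handling unit: 80 − 20·log₁₀(28.5/2.1) = 80 − 22.65 = 57.35 dB(A).
grinder: 97 − 20·log₁₀(17.1/2.1) = 97 − 18.22 = 78.78 dB(A).
Σ 10^(L/10) = 7.613e+07 → L_total = 10·log₁₀(7.613e+07) = 78.82 dB(A).

78.8 dB(A)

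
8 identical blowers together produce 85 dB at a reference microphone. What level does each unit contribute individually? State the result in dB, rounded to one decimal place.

76.0 dB

For N identical incoherent sources L_total = L₁ + 10·log₁₀ N, so L₁ = 85 − 10·log₁₀(8) = 85 − 9.031.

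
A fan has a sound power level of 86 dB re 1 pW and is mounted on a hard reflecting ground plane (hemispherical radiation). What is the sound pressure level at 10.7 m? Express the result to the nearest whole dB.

The power spreads over a hemisphere of area 2π·r², so L_p = L_w − 10·log₁₀(2π·r²).
2π·r² = 719.4 m², 10·log₁₀ of that is 28.569 dB.
L_p = 86 − 28.569 = 57.43 dB.

57 dB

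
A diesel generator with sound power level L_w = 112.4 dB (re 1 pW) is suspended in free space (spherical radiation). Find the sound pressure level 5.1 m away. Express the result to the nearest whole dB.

87 dB

Free-field spherical radiation: L_p = L_w − 10·log₁₀(4π·r²), r = 5.1 m.
4π·r² = 326.9 m², 10·log₁₀ of that is 25.144 dB.
L_p = 112.4 − 25.144 = 87.26 dB.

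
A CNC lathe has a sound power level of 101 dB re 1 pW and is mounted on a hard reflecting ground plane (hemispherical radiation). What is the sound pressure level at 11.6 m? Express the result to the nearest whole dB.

72 dB

Free-field hemispherical radiation: L_p = L_w − 10·log₁₀(2π·r²), r = 11.6 m.
2π·r² = 845.5 m², 10·log₁₀ of that is 29.271 dB.
L_p = 101 − 29.271 = 71.73 dB.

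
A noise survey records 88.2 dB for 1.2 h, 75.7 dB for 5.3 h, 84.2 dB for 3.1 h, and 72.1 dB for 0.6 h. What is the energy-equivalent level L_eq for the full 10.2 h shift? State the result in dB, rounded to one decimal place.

The energy average is taken in the linear domain: L_eq = 10·log₁₀[(Σ tᵢ·10^(Lᵢ/10))/T], T = 10.2 h.
Σ tᵢ·10^(Lᵢ/10) = 1.2·10^(88.2/10) + 5.3·10^(75.7/10) + 3.1·10^(84.2/10) + 0.6·10^(72.1/10) = 1.815e+09.
L_eq = 10·log₁₀(1.815e+09/10.2) = 82.50 dB.

82.5 dB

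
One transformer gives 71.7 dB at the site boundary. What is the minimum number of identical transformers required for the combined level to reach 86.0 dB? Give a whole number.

27

The shortfall is 86.0 − 71.7 = 14.3 dB, and N units add 10·log₁₀ N, so need 10·log₁₀ N ≥ 14.3.
N ≥ 10^(14.3/10) = 26.915, so N = 27.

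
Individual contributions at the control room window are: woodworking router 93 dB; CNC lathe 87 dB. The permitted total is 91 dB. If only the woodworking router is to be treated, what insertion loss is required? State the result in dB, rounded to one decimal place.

4.2 dB

Fixed contribution from the other source: Σ 10^(L/10) = 10^(87/10) = 5.012e+08 (87.00 dB).
To meet 91 dB overall, the treated woodworking router may contribute at most 10^(91/10) − 5.012e+08 = 7.577e+08, i.e. 88.80 dB.
Required insertion loss = 93 − 88.80 = 4.20 dB.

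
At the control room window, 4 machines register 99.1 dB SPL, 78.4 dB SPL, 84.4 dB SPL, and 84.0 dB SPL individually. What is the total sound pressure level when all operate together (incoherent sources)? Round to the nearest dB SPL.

Incoherent sources combine by intensity addition: L_total = 10·log₁₀(Σ 10^(L_i/10)).
Σ 10^(L/10) = 10^(99.1/10) + 10^(78.4/10) + 10^(84.4/10) + 10^(84.0/10) = 8.724e+09.
L_total = 10·log₁₀(8.724e+09) = 99.41 dB SPL.

99 dB SPL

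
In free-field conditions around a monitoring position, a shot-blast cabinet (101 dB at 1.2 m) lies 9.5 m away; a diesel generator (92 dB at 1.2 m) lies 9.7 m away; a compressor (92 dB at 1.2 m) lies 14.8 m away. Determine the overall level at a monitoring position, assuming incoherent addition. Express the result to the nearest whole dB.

84 dB

Propagate each source to the receiver with L = L_ref − 20·log₁₀(r/r_ref), then add intensities.
shot-blast cabinet: 101 − 20·log₁₀(9.5/1.2) = 101 − 17.97 = 83.03 dB.
diesel generator: 92 − 20·log₁₀(9.7/1.2) = 92 − 18.15 = 73.85 dB.
compressor: 92 − 20·log₁₀(14.8/1.2) = 92 − 21.82 = 70.18 dB.
Σ 10^(L/10) = 2.355e+08 → L_total = 10·log₁₀(2.355e+08) = 83.72 dB.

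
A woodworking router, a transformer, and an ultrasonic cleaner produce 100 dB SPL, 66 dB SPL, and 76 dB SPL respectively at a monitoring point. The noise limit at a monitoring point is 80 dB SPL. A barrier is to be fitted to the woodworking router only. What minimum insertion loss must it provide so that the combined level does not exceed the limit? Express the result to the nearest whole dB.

23 dB

Fixed contribution from the other sources: Σ 10^(L/10) = 10^(66/10) + 10^(76/10) = 4.379e+07 (76.41 dB SPL).
To meet 80 dB SPL overall, the treated woodworking router may contribute at most 10^(80/10) − 4.379e+07 = 5.621e+07, i.e. 77.50 dB SPL.
So the woodworking router must be reduced from 100 to 77.50 dB SPL: IL = 22.50 dB.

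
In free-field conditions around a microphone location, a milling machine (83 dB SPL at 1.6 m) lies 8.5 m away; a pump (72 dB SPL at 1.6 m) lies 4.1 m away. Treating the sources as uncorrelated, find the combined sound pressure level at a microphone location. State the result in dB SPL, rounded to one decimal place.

Apply inverse-square spreading to bring every level to the receiver, then sum 10^(L/10).
milling machine: 83 − 20·log₁₀(8.5/1.6) = 83 − 14.51 = 68.49 dB SPL.
pump: 72 − 20·log₁₀(4.1/1.6) = 72 − 8.17 = 63.83 dB SPL.
Σ 10^(L/10) = 9.483e+06 → L_total = 10·log₁₀(9.483e+06) = 69.77 dB SPL.

69.8 dB SPL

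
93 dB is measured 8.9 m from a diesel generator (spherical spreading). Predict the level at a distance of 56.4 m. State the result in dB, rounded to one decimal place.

77.0 dB

Spherical spreading from a point source gives a 20·log₁₀(r₂/r₁) drop.
L₂ = 93 − 20·log₁₀(56.4/8.9) = 93 − 16.038 = 76.96 dB.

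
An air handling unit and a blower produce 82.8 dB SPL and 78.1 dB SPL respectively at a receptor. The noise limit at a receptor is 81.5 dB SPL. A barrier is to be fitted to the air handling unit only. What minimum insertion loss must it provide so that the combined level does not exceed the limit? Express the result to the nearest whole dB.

4 dB

The untreated sources together contribute 10^(78.1/10) = 6.457e+07, i.e. 78.10 dB SPL.
To meet 81.5 dB SPL overall, the treated air handling unit may contribute at most 10^(81.5/10) − 6.457e+07 = 7.669e+07, i.e. 78.85 dB SPL.
Required insertion loss = 82.8 − 78.85 = 3.95 dB.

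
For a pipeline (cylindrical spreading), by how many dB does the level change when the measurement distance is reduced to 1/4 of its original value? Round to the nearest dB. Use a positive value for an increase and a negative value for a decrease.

+6 dB

With cylindrical spreading the level changes by −10·log₁₀(r₂/r₁).
ΔL = −10·log₁₀(0.25) = +6.02 dB.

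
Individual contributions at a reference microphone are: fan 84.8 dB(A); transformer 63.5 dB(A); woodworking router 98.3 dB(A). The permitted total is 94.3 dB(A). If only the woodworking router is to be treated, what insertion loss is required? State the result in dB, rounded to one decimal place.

Everything except the woodworking router sums to 10^(84.8/10) + 10^(63.5/10) = 3.042e+08 in linear terms, 84.83 dB(A).
The limit corresponds to 10^(94.3/10) = 2.692e+09; subtracting the fixed part leaves 2.387e+09 for the woodworking router, i.e. 93.78 dB(A).
So the woodworking router must be reduced from 98.3 to 93.78 dB(A): IL = 4.52 dB.

4.5 dB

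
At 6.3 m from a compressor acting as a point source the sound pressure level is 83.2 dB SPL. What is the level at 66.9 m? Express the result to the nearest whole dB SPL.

63 dB SPL

For a point source, L₂ = L₁ − 20·log₁₀(r₂/r₁).
L₂ = 83.2 − 20·log₁₀(66.9/6.3) = 83.2 − 20.522 = 62.68 dB SPL.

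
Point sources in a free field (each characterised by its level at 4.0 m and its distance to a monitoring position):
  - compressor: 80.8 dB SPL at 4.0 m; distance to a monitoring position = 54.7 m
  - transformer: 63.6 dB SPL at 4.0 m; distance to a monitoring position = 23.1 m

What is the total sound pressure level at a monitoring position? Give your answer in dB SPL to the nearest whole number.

59 dB SPL

Apply inverse-square spreading to bring every level to the receiver, then sum 10^(L/10).
compressor: 80.8 − 20·log₁₀(54.7/4.0) = 80.8 − 22.72 = 58.08 dB SPL.
transformer: 63.6 − 20·log₁₀(23.1/4.0) = 63.6 − 15.23 = 48.37 dB SPL.
Σ 10^(L/10) = 7.116e+05 → L_total = 10·log₁₀(7.116e+05) = 58.52 dB SPL.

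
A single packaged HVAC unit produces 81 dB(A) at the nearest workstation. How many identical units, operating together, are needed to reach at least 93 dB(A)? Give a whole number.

N identical sources give L₁ + 10·log₁₀ N, so require 10·log₁₀ N ≥ 93 − 81 = 12.0 dB.
N ≥ 10^(12.0/10) = 15.849, so N = 16.

16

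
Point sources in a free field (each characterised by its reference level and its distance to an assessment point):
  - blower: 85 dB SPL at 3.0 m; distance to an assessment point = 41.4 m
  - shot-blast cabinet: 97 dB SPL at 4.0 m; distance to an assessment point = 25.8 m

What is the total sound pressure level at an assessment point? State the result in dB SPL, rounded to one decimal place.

80.9 dB SPL

First find each source's level at the receiver (point-source: −20·log₁₀(r/r_ref)), then combine on an intensity basis.
blower: 85 − 20·log₁₀(41.4/3.0) = 85 − 22.80 = 62.20 dB SPL.
shot-blast cabinet: 97 − 20·log₁₀(25.8/4.0) = 97 − 16.19 = 80.81 dB SPL.
Σ 10^(L/10) = 1.221e+08 → L_total = 10·log₁₀(1.221e+08) = 80.87 dB SPL.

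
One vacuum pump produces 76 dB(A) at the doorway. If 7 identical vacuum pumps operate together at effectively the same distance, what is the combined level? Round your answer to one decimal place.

84.5 dB(A)

With 7 equal, uncorrelated contributions the intensity is 7× that of one unit, giving a rise of 10·log₁₀ 7.
L_total = 76 + 10·log₁₀(7) = 76 + 8.451 = 84.45 dB(A).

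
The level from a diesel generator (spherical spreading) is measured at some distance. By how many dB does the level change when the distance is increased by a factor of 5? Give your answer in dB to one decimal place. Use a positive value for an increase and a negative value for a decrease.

A point source loses 6 dB per doubling of distance; generally ΔL = −20·log₁₀(r₂/r₁).
ΔL = −20·log₁₀(5) = -13.98 dB.

-14.0 dB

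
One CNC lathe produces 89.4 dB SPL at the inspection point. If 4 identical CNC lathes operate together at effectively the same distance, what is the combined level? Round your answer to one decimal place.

N identical incoherent sources raise the level by 10·log₁₀ N.
L_total = 89.4 + 10·log₁₀(4) = 89.4 + 6.021 = 95.42 dB SPL.

95.4 dB SPL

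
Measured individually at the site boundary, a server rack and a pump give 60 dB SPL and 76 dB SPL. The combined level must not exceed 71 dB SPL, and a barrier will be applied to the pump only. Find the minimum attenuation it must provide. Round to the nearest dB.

Fixed contribution from the other source: Σ 10^(L/10) = 10^(60/10) = 1.000e+06 (60.00 dB SPL).
The limit corresponds to 10^(71/10) = 1.259e+07; subtracting the fixed part leaves 1.159e+07 for the pump, i.e. 70.64 dB SPL.
Required insertion loss = 76 − 70.64 = 5.36 dB.

5 dB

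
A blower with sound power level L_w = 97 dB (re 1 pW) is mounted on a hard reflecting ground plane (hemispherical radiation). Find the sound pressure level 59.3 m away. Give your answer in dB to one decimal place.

53.6 dB

The power spreads over a hemisphere of area 2π·r², so L_p = L_w − 10·log₁₀(2π·r²).
2π·r² = 2.209e+04 m², 10·log₁₀ of that is 43.443 dB.
L_p = 97 − 43.443 = 53.56 dB.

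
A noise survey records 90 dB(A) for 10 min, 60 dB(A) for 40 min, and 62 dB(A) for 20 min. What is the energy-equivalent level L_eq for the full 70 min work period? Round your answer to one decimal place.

81.6 dB(A)

L_eq = 10·log₁₀[(1/T)·Σ tᵢ·10^(Lᵢ/10)] with T = 70 min.
Σ tᵢ·10^(Lᵢ/10) = 10·10^(90/10) + 40·10^(60/10) + 20·10^(62/10) = 1.007e+10.
L_eq = 10·log₁₀(1.007e+10/70) = 81.58 dB(A).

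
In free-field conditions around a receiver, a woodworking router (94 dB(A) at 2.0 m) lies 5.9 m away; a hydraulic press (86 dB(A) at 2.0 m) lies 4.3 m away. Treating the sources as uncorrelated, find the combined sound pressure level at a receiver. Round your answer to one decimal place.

85.7 dB(A)

Apply inverse-square spreading to bring every level to the receiver, then sum 10^(L/10).
woodworking router: 94 − 20·log₁₀(5.9/2.0) = 94 − 9.40 = 84.60 dB(A).
hydraulic press: 86 − 20·log₁₀(4.3/2.0) = 86 − 6.65 = 79.35 dB(A).
Σ 10^(L/10) = 3.748e+08 → L_total = 10·log₁₀(3.748e+08) = 85.74 dB(A).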